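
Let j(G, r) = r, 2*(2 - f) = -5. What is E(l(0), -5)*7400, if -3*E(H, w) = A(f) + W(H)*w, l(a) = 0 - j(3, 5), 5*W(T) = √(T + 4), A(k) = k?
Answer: -11100 + 7400*I/3 ≈ -11100.0 + 2466.7*I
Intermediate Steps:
f = 9/2 (f = 2 - ½*(-5) = 2 + 5/2 = 9/2 ≈ 4.5000)
W(T) = √(4 + T)/5 (W(T) = √(T + 4)/5 = √(4 + T)/5)
l(a) = -5 (l(a) = 0 - 1*5 = 0 - 5 = -5)
E(H, w) = -3/2 - w*√(4 + H)/15 (E(H, w) = -(9/2 + (√(4 + H)/5)*w)/3 = -(9/2 + w*√(4 + H)/5)/3 = -3/2 - w*√(4 + H)/15)
E(l(0), -5)*7400 = (-3/2 - 1/15*(-5)*√(4 - 5))*7400 = (-3/2 - 1/15*(-5)*√(-1))*7400 = (-3/2 - 1/15*(-5)*I)*7400 = (-3/2 + I/3)*7400 = -11100 + 7400*I/3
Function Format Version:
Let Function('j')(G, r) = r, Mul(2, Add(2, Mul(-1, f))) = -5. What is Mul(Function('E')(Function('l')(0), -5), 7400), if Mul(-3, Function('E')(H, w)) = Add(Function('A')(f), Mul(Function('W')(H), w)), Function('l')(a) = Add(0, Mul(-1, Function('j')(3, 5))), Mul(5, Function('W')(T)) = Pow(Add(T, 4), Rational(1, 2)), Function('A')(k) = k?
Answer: Add(-11100, Mul(Rational(7400, 3), I)) ≈ Add(-11100., Mul(2466.7, I))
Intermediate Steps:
f = Rational(9, 2) (f = Add(2, Mul(Rational(-1, 2), -5)) = Add(2, Rational(5, 2)) = Rational(9, 2) ≈ 4.5000)
Function('W')(T) = Mul(Rational(1, 5), Pow(Add(4, T), Rational(1, 2))) (Function('W')(T) = Mul(Rational(1, 5), Pow(Add(T, 4), Rational(1, 2))) = Mul(Rational(1, 5), Pow(Add(4, T), Rational(1, 2))))
Function('l')(a) = -5 (Function('l')(a) = Add(0, Mul(-1, 5)) = Add(0, -5) = -5)
Function('E')(H, w) = Add(Rational(-3, 2), Mul(Rational(-1, 15), w, Pow(Add(4, H), Rational(1, 2)))) (Function('E')(H, w) = Mul(Rational(-1, 3), Add(Rational(9, 2), Mul(Mul(Rational(1, 5), Pow(Add(4, H), Rational(1, 2))), w))) = Mul(Rational(-1, 3), Add(Rational(9, 2), Mul(Rational(1, 5), w, Pow(Add(4, H), Rational(1, 2))))) = Add(Rational(-3, 2), Mul(Rational(-1, 15), w, Pow(Add(4, H), Rational(1, 2)))))
Mul(Function('E')(Function('l')(0), -5), 7400) = Mul(Add(Rational(-3, 2), Mul(Rational(-1, 15), -5, Pow(Add(4, -5), Rational(1, 2)))), 7400) = Mul(Add(Rational(-3, 2), Mul(Rational(-1, 15), -5, Pow(-1, Rational(1, 2)))), 7400) = Mul(Add(Rational(-3, 2), Mul(Rational(-1, 15), -5, I)), 7400) = Mul(Add(Rational(-3, 2), Mul(Rational(1, 3), I)), 7400) = Add(-11100, Mul(Rational(7400, 3), I))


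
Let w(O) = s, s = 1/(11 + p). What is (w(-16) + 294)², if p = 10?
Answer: 38130625/441 ≈ 86464.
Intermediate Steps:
s = 1/21 (s = 1/(11 + 10) = 1/21 ≈ 0.047619)
w(O) = 1/21
(w(-16) + 294)² = (1/21 + 294)² = (6175/21)² = 38130625/441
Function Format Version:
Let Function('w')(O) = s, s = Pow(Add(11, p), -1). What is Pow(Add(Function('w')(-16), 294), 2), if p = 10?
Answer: Rational(38130625, 441) ≈ 86464.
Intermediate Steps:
s = Rational(1, 21) (s = Pow(Add(11, 10), -1) = Pow(21, -1) = Rational(1, 21) ≈ 0.047619)
Function('w')(O) = Rational(1, 21)
Pow(Add(Function('w')(-16), 294), 2) = Pow(Add(Rational(1, 21), 294), 2) = Pow(Rational(6175, 21), 2) = Rational(38130625, 441)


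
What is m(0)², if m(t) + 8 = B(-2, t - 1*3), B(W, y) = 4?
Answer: 16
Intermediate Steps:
m(t) = -4 (m(t) = -8 + 4 = -4)
m(0)² = (-4)² = 16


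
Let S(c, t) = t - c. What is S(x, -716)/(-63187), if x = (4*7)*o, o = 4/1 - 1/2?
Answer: 814/63187 ≈ 0.012882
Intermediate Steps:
o = 7/2 (o = 4*1 - 1*½ = 4 - ½ = 7/2 ≈ 3.5000)
x = 98 (x = (4*7)*(7/2) = 28*(7/2) = 98)
S(x, -716)/(-63187) = (-716 - 1*98)/(-63187) = (-716 - 98)*(-1/63187) = -814*(-1/63187) = 814/63187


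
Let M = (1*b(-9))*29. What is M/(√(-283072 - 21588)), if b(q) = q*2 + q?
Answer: 783*I*√76165/152330 ≈ 1.4186*I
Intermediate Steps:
b(q) = 3*q (b(q) = 2*q + q = 3*q)
M = -783 (M = (1*(3*(-9)))*29 = (1*(-27))*29 = -27*29 = -783)
M/(√(-283072 - 21588)) = -783/√(-283072 - 21588) = -783*(-I*√76165/152330) = -(-783)*I*√76165/152330 = 783*I*√76165/152330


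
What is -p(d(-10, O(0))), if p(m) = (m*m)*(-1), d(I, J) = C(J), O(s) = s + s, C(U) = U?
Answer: 0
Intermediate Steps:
O(s) = 2*s
d(I, J) = J
p(m) = -m**2 (p(m) = m**2*(-1) = -m**2)
-p(d(-10, O(0))) = -(-1)*(2*0)**2 = -(-1)*0**2 = -(-1)*0 = -1*0 = 0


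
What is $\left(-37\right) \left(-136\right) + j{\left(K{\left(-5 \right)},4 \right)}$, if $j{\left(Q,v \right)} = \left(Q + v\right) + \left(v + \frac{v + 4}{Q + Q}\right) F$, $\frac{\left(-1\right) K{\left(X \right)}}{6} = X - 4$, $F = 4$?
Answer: $\frac{137870}{27} \approx 5106.3$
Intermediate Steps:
$K{\left(X \right)} = 24 - 6 X$ ($K{\left(X \right)} = - 6 \left(X - 4\right) = - 6 \left(-4 + X\right) = 24 - 6 X$)
$j{\left(Q,v \right)} = Q + 5 v + \frac{2 \left(4 + v\right)}{Q}$ ($j{\left(Q,v \right)} = \left(Q + v\right) + \left(v + \frac{v + 4}{Q + Q}\right) 4 = \left(Q + v\right) + \left(v + \frac{4 + v}{2 Q}\right) 4 = \left(Q + v\right) + \left(4 v + \frac{2 \left(4 + v\right)}{Q}\right) = Q + 5 v + \frac{2 \left(4 + v\right)}{Q}$)
$\left(-37\right) \left(-136\right) + j{\left(K{\left(-5 \right)},4 \right)} = \left(-37\right) \left(-136\right) + \frac{8 + 2 \cdot 4 + \left(24 - -30\right) \left(\left(24 - -30\right) + 5 \cdot 4\right)}{24 - -30} = 5032 + \frac{8 + 8 + \left(24 + 30\right) \left(\left(24 + 30\right) + 20\right)}{24 + 30} = 5032 + \frac{8 + 8 + 54 \left(54 + 20\right)}{54} = 5032 + \frac{8 + 8 + 54 \cdot 74}{54} = 5032 + \frac{8 + 8 + 3996}{54} = 5032 + \frac{1}{54} \cdot 4012 = 5032 + \frac{2006}{27} = \frac{137870}{27}$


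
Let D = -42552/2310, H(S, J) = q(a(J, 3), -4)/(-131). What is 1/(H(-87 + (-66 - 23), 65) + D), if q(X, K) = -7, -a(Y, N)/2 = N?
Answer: -50435/926357 ≈ -0.054444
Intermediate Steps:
a(Y, N) = -2*N
H(S, J) = 7/131 (H(S, J) = -7/(-131) = -7*(-1/131) = 7/131)
D = -7092/385 (D = -42552*1/2310 = -7092/385 ≈ -18.421)
1/(H(-87 + (-66 - 23), 65) + D) = 1/(7/131 - 7092/385) = 1/(-926357/50435) = -50435/926357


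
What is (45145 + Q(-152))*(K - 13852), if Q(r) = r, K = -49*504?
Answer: -1734390164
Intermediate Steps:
K = -24696
(45145 + Q(-152))*(K - 13852) = (45145 - 152)*(-24696 - 13852) = 44993*(-38548) = -1734390164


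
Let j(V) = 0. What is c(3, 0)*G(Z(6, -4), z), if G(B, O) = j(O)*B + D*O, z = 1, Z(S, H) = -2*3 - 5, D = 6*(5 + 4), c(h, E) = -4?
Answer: -216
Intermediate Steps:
D = 54 (D = 6*9 = 54)
Z(S, H) = -11 (Z(S, H) = -6 - 5 = -11)
G(B, O) = 54*O (G(B, O) = 0*B + 54*O = 0 + 54*O = 54*O)
c(3, 0)*G(Z(6, -4), z) = -216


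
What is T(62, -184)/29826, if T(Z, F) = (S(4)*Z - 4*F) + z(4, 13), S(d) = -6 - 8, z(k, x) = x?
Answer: -119/29826 ≈ -0.0039898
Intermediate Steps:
S(d) = -14
T(Z, F) = 13 - 14*Z - 4*F (T(Z, F) = (-14*Z - 4*F) + 13 = 13 - 14*Z - 4*F)
T(62, -184)/29826 = (13 - 14*62 - 4*(-184))/29826 = (13 - 868 + 736)*(1/29826) = -119*1/29826 = -119/29826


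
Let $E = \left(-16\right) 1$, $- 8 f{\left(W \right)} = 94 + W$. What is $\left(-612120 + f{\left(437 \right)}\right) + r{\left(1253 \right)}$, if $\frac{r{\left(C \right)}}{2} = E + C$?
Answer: $- \frac{4877699}{8} \approx -6.0971 \cdot 10^{5}$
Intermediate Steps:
$f{\left(W \right)} = - \frac{47}{4} - \frac{W}{8}$ ($f{\left(W \right)} = - \frac{94 + W}{8} = - \frac{47}{4} - \frac{W}{8}$)
$E = -16$
$r{\left(C \right)} = -32 + 2 C$ ($r{\left(C \right)} = 2 \left(-16 + C\right) = -32 + 2 C$)
$\left(-612120 + f{\left(437 \right)}\right) + r{\left(1253 \right)} = \left(-612120 - \frac{531}{8}\right) + \left(-32 + 2 \cdot 1253\right) = \left(-612120 - \frac{531}{8}\right) + \left(-32 + 2506\right) = \left(-612120 - \frac{531}{8}\right) + 2474 = - \frac{4897491}{8} + 2474 = - \frac{4877699}{8}$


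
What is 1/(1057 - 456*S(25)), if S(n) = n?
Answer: -1/10343 ≈ -9.6684e-5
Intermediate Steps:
1/(1057 - 456*S(25)) = 1/(1057 - 456*25) = 1/(1057 - 11400) = 1/(-10343) = -1/10343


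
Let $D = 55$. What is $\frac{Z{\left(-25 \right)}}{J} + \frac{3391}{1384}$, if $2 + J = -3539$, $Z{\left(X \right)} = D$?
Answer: $\frac{11931411}{4900744} \approx 2.4346$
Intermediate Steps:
$Z{\left(X \right)} = 55$
$J = -3541$ ($J = -2 - 3539 = -3541$)
$\frac{Z{\left(-25 \right)}}{J} + \frac{3391}{1384} = \frac{55}{-3541} + \frac{3391}{1384} = 55 \left(- \frac{1}{3541}\right) + 3391 \cdot \frac{1}{1384} = - \frac{55}{3541} + \frac{3391}{1384} = \frac{11931411}{4900744}$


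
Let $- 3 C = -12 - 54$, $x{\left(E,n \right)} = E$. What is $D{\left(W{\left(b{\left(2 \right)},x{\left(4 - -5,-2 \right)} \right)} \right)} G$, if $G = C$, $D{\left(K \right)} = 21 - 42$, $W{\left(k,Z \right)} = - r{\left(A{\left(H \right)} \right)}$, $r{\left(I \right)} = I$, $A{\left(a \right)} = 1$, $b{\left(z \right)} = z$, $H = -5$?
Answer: $-462$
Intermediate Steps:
$W{\left(k,Z \right)} = -1$ ($W{\left(k,Z \right)} = \left(-1\right) 1 = -1$)
$C = 22$ ($C = - \frac{-12 - 54}{3} = \left(- \frac{1}{3}\right) \left(-66\right) = 22$)
$D{\left(K \right)} = -21$ ($D{\left(K \right)} = 21 - 42 = -21$)
$G = 22$
$D{\left(W{\left(b{\left(2 \right)},x{\left(4 - -5,-2 \right)} \right)} \right)} G = \left(-21\right) 22 = -462$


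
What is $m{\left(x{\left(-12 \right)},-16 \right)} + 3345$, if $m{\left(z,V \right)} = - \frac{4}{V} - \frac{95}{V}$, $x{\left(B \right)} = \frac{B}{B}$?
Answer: $\frac{53619}{16} \approx 3351.2$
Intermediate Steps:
$x{\left(B \right)} = 1$
$m{\left(z,V \right)} = - \frac{99}{V}$
$m{\left(x{\left(-12 \right)},-16 \right)} + 3345 = - \frac{99}{-16} + 3345 = \left(-99\right) \left(- \frac{1}{16}\right) + 3345 = \frac{99}{16} + 3345 = \frac{53619}{16}$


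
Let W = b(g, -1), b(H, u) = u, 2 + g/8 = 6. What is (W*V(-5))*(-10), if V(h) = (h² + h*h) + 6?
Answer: 560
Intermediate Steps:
g = 32 (g = -16 + 8*6 = -16 + 48 = 32)
W = -1
V(h) = 6 + 2*h² (V(h) = (h² + h²) + 6 = 2*h² + 6 = 6 + 2*h²)
(W*V(-5))*(-10) = -(6 + 2*(-5)²)*(-10) = -(6 + 2*25)*(-10) = -(6 + 50)*(-10) = -1*56*(-10) = -56*(-10) = 560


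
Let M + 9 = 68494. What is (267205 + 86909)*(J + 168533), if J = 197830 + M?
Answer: 153985764672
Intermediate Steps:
M = 68485 (M = -9 + 68494 = 68485)
J = 266315 (J = 197830 + 68485 = 266315)
(267205 + 86909)*(J + 168533) = (267205 + 86909)*(266315 + 168533) = 354114*434848 = 153985764672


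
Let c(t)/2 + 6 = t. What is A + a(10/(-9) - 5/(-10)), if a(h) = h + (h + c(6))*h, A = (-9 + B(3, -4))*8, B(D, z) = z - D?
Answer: -41549/324 ≈ -128.24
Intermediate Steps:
A = -128 (A = (-9 + (-4 - 1*3))*8 = (-9 + (-4 - 3))*8 = (-9 - 7)*8 = -16*8 = -128)
c(t) = -12 + 2*t
a(h) = h + h² (a(h) = h + (h + (-12 + 2*6))*h = h + (h + (-12 + 12))*h = h + (h + 0)*h = h + h*h = h + h²)
A + a(10/(-9) - 5/(-10)) = -128 + (10/(-9) - 5/(-10))*(1 + (10/(-9) - 5/(-10))) = -128 + (10*(-⅑) - 5*(-⅒))*(1 + (10*(-⅑) - 5*(-⅒))) = -128 + (-10/9 + ½)*(1 + (-10/9 + ½)) = -128 - 11*(1 - 11/18)/18 = -128 - 11/18*7/18 = -128 - 77/324 = -41549/324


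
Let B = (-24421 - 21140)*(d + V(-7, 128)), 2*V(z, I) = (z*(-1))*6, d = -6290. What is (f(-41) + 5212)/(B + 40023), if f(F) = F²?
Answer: 6893/285661932 ≈ 2.4130e-5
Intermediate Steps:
V(z, I) = -3*z (V(z, I) = ((z*(-1))*6)/2 = (-z*6)/2 = (-6*z)/2 = -3*z)
B = 285621909 (B = (-24421 - 21140)*(-6290 - 3*(-7)) = -45561*(-6290 + 21) = -45561*(-6269) = 285621909)
(f(-41) + 5212)/(B + 40023) = ((-41)² + 5212)/(285621909 + 40023) = (1681 + 5212)/285661932 = 6893*(1/285661932) = 6893/285661932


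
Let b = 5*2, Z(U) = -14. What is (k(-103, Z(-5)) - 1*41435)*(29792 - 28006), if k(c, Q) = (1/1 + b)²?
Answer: -73786804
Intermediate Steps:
b = 10
k(c, Q) = 121 (k(c, Q) = (1/1 + 10)² = (1 + 10)² = 11² = 121)
(k(-103, Z(-5)) - 1*41435)*(29792 - 28006) = (121 - 1*41435)*(29792 - 28006) = (121 - 41435)*1786 = -41314*1786 = -73786804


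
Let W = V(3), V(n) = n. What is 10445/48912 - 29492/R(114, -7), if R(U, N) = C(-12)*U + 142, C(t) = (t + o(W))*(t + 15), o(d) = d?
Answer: 184147403/17950704 ≈ 10.258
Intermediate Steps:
W = 3
C(t) = (3 + t)*(15 + t) (C(t) = (t + 3)*(t + 15) = (3 + t)*(15 + t))
R(U, N) = 142 - 27*U (R(U, N) = (45 + (-12)² + 18*(-12))*U + 142 = (45 + 144 - 216)*U + 142 = -27*U + 142 = 142 - 27*U)
10445/48912 - 29492/R(114, -7) = 10445/48912 - 29492/(142 - 27*114) = 10445*(1/48912) - 29492/(142 - 3078) = 10445/48912 - 29492/(-2936) = 10445/48912 - 29492*(-1/2936) = 10445/48912 + 7373/734 = 184147403/17950704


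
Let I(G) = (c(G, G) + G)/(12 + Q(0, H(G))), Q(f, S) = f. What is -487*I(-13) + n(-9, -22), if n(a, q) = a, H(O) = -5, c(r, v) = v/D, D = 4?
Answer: 31223/48 ≈ 650.48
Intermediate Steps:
c(r, v) = v/4
I(G) = 5*G/48 (I(G) = (G/4 + G)/(12 + 0) = (5*G/4)/12 = (5*G/4)*(1/12) = 5*G/48)
-487*I(-13) + n(-9, -22) = -2435*(-13)/48 - 9 = -487*(-65/48) - 9 = 31655/48 - 9 = 31223/48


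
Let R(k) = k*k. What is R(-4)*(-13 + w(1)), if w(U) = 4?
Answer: -144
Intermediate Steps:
R(k) = k²
R(-4)*(-13 + w(1)) = (-4)²*(-13 + 4) = 16*(-9) = -144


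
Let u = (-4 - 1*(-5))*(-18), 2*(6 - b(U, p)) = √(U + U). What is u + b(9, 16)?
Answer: -12 - 3*√2/2 ≈ -14.121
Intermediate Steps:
b(U, p) = 6 - √2*√U/2 (b(U, p) = 6 - √(U + U)/2 = 6 - √2*√U/2)
u = -18 (u = (-4 + 5)*(-18) = 1*(-18) = -18)
u + b(9, 16) = -18 + (6 - √2*√9/2) = -18 + (6 - ½*√2*3) = -18 + (6 - 3*√2/2) = -12 - 3*√2/2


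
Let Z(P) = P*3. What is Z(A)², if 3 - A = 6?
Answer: 81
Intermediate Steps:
A = -3 (A = 3 - 1*6 = 3 - 6 = -3)
Z(P) = 3*P
Z(A)² = (3*(-3))² = (-9)² = 81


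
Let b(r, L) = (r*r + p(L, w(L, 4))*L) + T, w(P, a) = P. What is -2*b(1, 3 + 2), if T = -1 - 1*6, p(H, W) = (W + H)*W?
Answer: -488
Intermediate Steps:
p(H, W) = W*(H + W) (p(H, W) = (H + W)*W = W*(H + W))
T = -7 (T = -1 - 6 = -7)
b(r, L) = -7 + r² + 2*L³ (b(r, L) = (r*r + (L*(L + L))*L) - 7 = (r² + (L*(2*L))*L) - 7 = (r² + (2*L²)*L) - 7 = (r² + 2*L³) - 7 = -7 + r² + 2*L³)
-2*b(1, 3 + 2) = -2*(-7 + 1² + 2*(3 + 2)³) = -2*(-7 + 1 + 2*5³) = -2*(-7 + 1 + 2*125) = -2*(-7 + 1 + 250) = -2*244 = -488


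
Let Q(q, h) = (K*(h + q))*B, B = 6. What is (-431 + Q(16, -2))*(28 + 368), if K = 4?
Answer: -37620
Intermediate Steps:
Q(q, h) = 24*h + 24*q (Q(q, h) = (4*(h + q))*6 = (4*h + 4*q)*6 = 24*h + 24*q)
(-431 + Q(16, -2))*(28 + 368) = (-431 + (24*(-2) + 24*16))*(28 + 368) = (-431 + (-48 + 384))*396 = (-431 + 336)*396 = -95*396 = -37620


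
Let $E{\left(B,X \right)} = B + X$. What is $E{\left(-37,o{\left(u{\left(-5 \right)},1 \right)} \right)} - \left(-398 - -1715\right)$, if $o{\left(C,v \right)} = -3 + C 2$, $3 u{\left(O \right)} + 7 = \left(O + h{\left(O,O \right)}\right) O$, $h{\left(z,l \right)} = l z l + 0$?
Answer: $- \frac{2785}{3} \approx -928.33$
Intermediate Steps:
$h{\left(z,l \right)} = z l^{2}$ ($h{\left(z,l \right)} = z l^{2} + 0 = z l^{2}$)
$u{\left(O \right)} = - \frac{7}{3} + \frac{O \left(O + O^{3}\right)}{3}$ ($u{\left(O \right)} = - \frac{7}{3} + \frac{\left(O + O O^{2}\right) O}{3} = - \frac{7}{3} + \frac{\left(O + O^{3}\right) O}{3} = - \frac{7}{3} + \frac{O \left(O + O^{3}\right)}{3}$)
$o{\left(C,v \right)} = -3 + 2 C$
$E{\left(-37,o{\left(u{\left(-5 \right)},1 \right)} \right)} - \left(-398 - -1715\right) = \left(-37 - \left(3 - 2 \left(- \frac{7}{3} + \frac{\left(-5\right)^{2}}{3} + \frac{\left(-5\right)^{4}}{3}\right)\right)\right) - \left(-398 - -1715\right) = \left(-37 - \left(3 - 2 \left(- \frac{7}{3} + \frac{1}{3} \cdot 25 + \frac{1}{3} \cdot 625\right)\right)\right) - \left(-398 + 1715\right) = \left(-37 - \left(3 - 2 \left(- \frac{7}{3} + \frac{25}{3} + \frac{625}{3}\right)\right)\right) - 1317 = \left(-37 + \left(-3 + 2 \cdot \frac{643}{3}\right)\right) - 1317 = \left(-37 + \left(-3 + \frac{1286}{3}\right)\right) - 1317 = \left(-37 + \frac{1277}{3}\right) - 1317 = \frac{1166}{3} - 1317 = - \frac{2785}{3}$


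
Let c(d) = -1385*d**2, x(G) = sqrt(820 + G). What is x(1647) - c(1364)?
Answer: 2576786960 + sqrt(2467) ≈ 2.5768e+9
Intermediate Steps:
x(1647) - c(1364) = sqrt(820 + 1647) - (-1385)*1364**2 = sqrt(2467) - (-1385)*1860496 = sqrt(2467) - 1*(-2576786960) = sqrt(2467) + 2576786960 = 2576786960 + sqrt(2467)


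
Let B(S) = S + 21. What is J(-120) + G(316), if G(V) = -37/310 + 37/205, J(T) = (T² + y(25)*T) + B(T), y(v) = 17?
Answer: 155838087/12710 ≈ 12261.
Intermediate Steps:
B(S) = 21 + S
J(T) = 21 + T² + 18*T (J(T) = (T² + 17*T) + (21 + T) = 21 + T² + 18*T)
G(V) = 777/12710 (G(V) = -37*1/310 + 37*(1/205) = -37/310 + 37/205 = 777/12710)
J(-120) + G(316) = (21 + (-120)² + 18*(-120)) + 777/12710 = (21 + 14400 - 2160) + 777/12710 = 12261 + 777/12710 = 155838087/12710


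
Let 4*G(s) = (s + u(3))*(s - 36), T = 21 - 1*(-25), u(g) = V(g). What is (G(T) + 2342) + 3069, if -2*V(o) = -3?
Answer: 22119/4 ≈ 5529.8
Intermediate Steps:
V(o) = 3/2 (V(o) = -½*(-3) = 3/2)
u(g) = 3/2
T = 46 (T = 21 + 25 = 46)
G(s) = (-36 + s)*(3/2 + s)/4 (G(s) = ((s + 3/2)*(s - 36))/4 = ((3/2 + s)*(-36 + s))/4 = ((-36 + s)*(3/2 + s))/4 = (-36 + s)*(3/2 + s)/4)
(G(T) + 2342) + 3069 = ((-27/2 - 69/8*46 + (¼)*46²) + 2342) + 3069 = ((-27/2 - 1587/4 + (¼)*2116) + 2342) + 3069 = ((-27/2 - 1587/4 + 529) + 2342) + 3069 = (475/4 + 2342) + 3069 = 9843/4 + 3069 = 22119/4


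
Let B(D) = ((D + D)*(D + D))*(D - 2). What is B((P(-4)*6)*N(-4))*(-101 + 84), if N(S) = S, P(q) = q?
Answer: -58908672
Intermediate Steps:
B(D) = 4*D²*(-2 + D) (B(D) = ((2*D)*(2*D))*(-2 + D) = (4*D²)*(-2 + D) = 4*D²*(-2 + D))
B((P(-4)*6)*N(-4))*(-101 + 84) = (4*(-4*6*(-4))²*(-2 - 4*6*(-4)))*(-101 + 84) = (4*(-24*(-4))²*(-2 - 24*(-4)))*(-17) = (4*96²*(-2 + 96))*(-17) = (4*9216*94)*(-17) = 3465216*(-17) = -58908672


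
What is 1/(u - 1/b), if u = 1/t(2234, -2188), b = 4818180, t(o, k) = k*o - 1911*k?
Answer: -425640430290/690613 ≈ -6.1632e+5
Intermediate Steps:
t(o, k) = -1911*k + k*o
u = -1/706724 (u = 1/(-2188*(-1911 + 2234)) = 1/(-2188*323) = 1/(-706724) = -1/706724 ≈ -1.4150e-6)
1/(u - 1/b) = 1/(-1/706724 - 1/4818180) = 1/(-690613/425640430290) = -425640430290/690613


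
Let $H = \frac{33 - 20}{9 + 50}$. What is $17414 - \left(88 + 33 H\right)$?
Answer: $\frac{1021805}{59} \approx 17319.0$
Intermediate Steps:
$H = \frac{13}{59} \approx 0.22034$
$17414 - \left(88 + 33 H\right) = 17414 - \frac{5621}{59} = \frac{1021805}{59}$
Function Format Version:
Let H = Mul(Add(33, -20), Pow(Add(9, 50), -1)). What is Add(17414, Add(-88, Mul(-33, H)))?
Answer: Rational(1021805, 59) ≈ 17319.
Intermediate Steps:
H = Rational(13, 59) (H = Mul(13, Pow(59, -1)) = Mul(13, Rational(1, 59)) = Rational(13, 59) ≈ 0.22034)
Add(17414, Add(-88, Mul(-33, H))) = Add(17414, Add(-88, Mul(-33, Rational(13, 59)))) = Add(17414, Add(-88, Rational(-429, 59))) = Add(17414, Rational(-5621, 59)) = Rational(1021805, 59)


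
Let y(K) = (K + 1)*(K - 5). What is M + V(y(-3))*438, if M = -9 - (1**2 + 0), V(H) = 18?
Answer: 7874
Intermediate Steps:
y(K) = (1 + K)*(-5 + K)
M = -10 (M = -9 - (1 + 0) = -9 - 1 = -10)
M + V(y(-3))*438 = -10 + 18*438 = -10 + 7884 = 7874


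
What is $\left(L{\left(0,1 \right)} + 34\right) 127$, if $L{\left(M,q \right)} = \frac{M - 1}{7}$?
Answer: $\frac{30099}{7} \approx 4299.9$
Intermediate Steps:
$L{\left(M,q \right)} = - \frac{1}{7} + \frac{M}{7}$ ($L{\left(M,q \right)} = \left(-1 + M\right) \frac{1}{7} = - \frac{1}{7} + \frac{M}{7}$)
$\left(L{\left(0,1 \right)} + 34\right) 127 = \left(\left(- \frac{1}{7} + \frac{1}{7} \cdot 0\right) + 34\right) 127 = \left(\left(- \frac{1}{7} + 0\right) + 34\right) 127 = \left(- \frac{1}{7} + 34\right) 127 = \frac{237}{7} \cdot 127 = \frac{30099}{7}$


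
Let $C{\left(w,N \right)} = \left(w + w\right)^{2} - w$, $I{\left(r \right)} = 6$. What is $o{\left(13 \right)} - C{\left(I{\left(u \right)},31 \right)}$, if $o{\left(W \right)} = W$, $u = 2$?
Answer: $-125$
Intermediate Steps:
$C{\left(w,N \right)} = - w + 4 w^{2}$ ($C{\left(w,N \right)} = \left(2 w\right)^{2} - w = 4 w^{2} - w = - w + 4 w^{2}$)
$o{\left(13 \right)} - C{\left(I{\left(u \right)},31 \right)} = 13 - 6 \left(-1 + 4 \cdot 6\right) = 13 - 6 \left(-1 + 24\right) = 13 - 6 \cdot 23 = 13 - 138 = -125$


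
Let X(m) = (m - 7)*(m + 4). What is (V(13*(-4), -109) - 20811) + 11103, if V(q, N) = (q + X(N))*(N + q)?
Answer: -1962316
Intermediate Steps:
X(m) = (-7 + m)*(4 + m)
V(q, N) = (N + q)*(-28 + q + N² - 3*N) (V(q, N) = (q + (-28 + N² - 3*N))*(N + q) = (-28 + q + N² - 3*N)*(N + q) = (N + q)*(-28 + q + N² - 3*N))
(V(13*(-4), -109) - 20811) + 11103 = (((13*(-4))² - 1417*(-4) - 1*(-109)*(28 - 1*(-109)² + 3*(-109)) - 13*(-4)*(28 - 1*(-109)² + 3*(-109))) - 20811) + 11103 = (((-52)² - 109*(-52) - 1*(-109)*(28 - 1*11881 - 327) - 1*(-52)*(28 - 1*11881 - 327)) - 20811) + 11103 = ((2704 + 5668 - 1*(-109)*(28 - 11881 - 327) - 1*(-52)*(28 - 11881 - 327)) - 20811) + 11103 = ((2704 + 5668 - 1*(-109)*(-12180) - 1*(-52)*(-12180)) - 20811) + 11103 = ((2704 + 5668 - 1327620 - 633360) - 20811) + 11103 = (-1952608 - 20811) + 11103 = -1973419 + 11103 = -1962316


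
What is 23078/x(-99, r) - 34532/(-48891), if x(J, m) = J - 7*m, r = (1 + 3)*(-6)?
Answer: 125632134/374831 ≈ 335.17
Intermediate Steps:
r = -24 (r = 4*(-6) = -24)
23078/x(-99, r) - 34532/(-48891) = 23078/(-99 - 7*(-24)) - 34532/(-48891) = 23078/(-99 + 168) - 34532*(-1/48891) = 23078/69 + 34532/48891 = 125632134/374831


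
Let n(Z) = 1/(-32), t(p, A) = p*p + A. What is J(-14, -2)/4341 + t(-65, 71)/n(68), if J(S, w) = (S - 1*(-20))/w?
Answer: -198921985/1447 ≈ -1.3747e+5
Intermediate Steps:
t(p, A) = A + p² (t(p, A) = p² + A = A + p²)
J(S, w) = (20 + S)/w (J(S, w) = (S + 20)/w = (20 + S)/w)
n(Z) = -1/32
J(-14, -2)/4341 + t(-65, 71)/n(68) = ((20 - 14)/(-2))/4341 + (71 + (-65)²)/(-1/32) = -½*6*(1/4341) + (71 + 4225)*(-32) = -3*1/4341 + 4296*(-32) = -1/1447 - 137472 = -198921985/1447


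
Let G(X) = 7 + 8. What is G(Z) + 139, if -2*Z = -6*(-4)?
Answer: 154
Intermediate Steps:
Z = -12 (Z = -(-3)*(-4) = -½*24 = -12)
G(X) = 15
G(Z) + 139 = 15 + 139 = 154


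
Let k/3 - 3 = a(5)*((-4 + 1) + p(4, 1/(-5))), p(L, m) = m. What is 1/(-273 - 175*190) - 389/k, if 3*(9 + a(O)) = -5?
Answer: -165558957/47411840 ≈ -3.4919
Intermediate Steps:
a(O) = -32/3 (a(O) = -9 + (⅓)*(-5) = -9 - 5/3 = -32/3)
k = 557/5 (k = 9 + 3*(-32*((-4 + 1) + 1/(-5))/3) = 9 + 3*(-32*(-3 - ⅕)/3) = 9 + 3*(-32/3*(-16/5)) = 9 + 3*(512/15) = 9 + 512/5 = 557/5 ≈ 111.40)
1/(-273 - 175*190) - 389/k = 1/(-273 - 175*190) - 389/557/5 = (1/190)/(-448) - 389*5/557 = -1/448*1/190 - 1945/557 = -1/85120 - 1945/557 = -165558957/47411840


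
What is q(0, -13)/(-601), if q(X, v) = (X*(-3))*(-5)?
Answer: 0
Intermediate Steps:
q(X, v) = 15*X (q(X, v) = -3*X*(-5) = 15*X)
q(0, -13)/(-601) = (15*0)/(-601) = 0*(-1/601) = 0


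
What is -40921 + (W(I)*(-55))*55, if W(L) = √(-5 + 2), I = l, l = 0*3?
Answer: -40921 - 3025*I*√3 ≈ -40921.0 - 5239.5*I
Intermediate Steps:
l = 0
I = 0
W(L) = I*√3 (W(L) = √(-3) = I*√3)
-40921 + (W(I)*(-55))*55 = -40921 + ((I*√3)*(-55))*55 = -40921 - 55*I*√3*55 = -40921 - 3025*I*√3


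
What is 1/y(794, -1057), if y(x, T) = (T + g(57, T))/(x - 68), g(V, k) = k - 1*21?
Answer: -726/2135 ≈ -0.34005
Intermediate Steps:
g(V, k) = -21 + k (g(V, k) = k - 21 = -21 + k)
y(x, T) = (-21 + 2*T)/(-68 + x) (y(x, T) = (T + (-21 + T))/(x - 68) = (-21 + 2*T)/(-68 + x))
1/y(794, -1057) = 1/((-21 + 2*(-1057))/(-68 + 794)) = 1/((-21 - 2114)/726) = 1/((1/726)*(-2135)) = 1/(-2135/726) = -726/2135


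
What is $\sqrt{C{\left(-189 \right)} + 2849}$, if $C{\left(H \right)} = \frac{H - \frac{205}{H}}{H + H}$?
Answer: $\frac{\sqrt{101786887}}{189} \approx 53.381$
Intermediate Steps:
$C{\left(H \right)} = \frac{H - \frac{205}{H}}{2 H}$
$\sqrt{C{\left(-189 \right)} + 2849} = \sqrt{\frac{-205 + \left(-189\right)^{2}}{2 \cdot 35721} + 2849} = \sqrt{\frac{1}{2} \cdot \frac{1}{35721} \left(-205 + 35721\right) + 2849} = \sqrt{\frac{1}{2} \cdot \frac{1}{35721} \cdot 35516 + 2849} = \sqrt{\frac{17758}{35721} + 2849} = \sqrt{\frac{101786887}{35721}} = \frac{\sqrt{101786887}}{189}$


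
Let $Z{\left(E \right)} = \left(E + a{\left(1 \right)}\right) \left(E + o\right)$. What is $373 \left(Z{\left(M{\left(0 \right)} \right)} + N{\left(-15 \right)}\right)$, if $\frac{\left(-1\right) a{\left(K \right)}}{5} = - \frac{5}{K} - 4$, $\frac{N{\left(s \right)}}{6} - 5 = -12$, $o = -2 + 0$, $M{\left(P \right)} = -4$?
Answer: $-107424$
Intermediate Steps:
$o = -2$
$N{\left(s \right)} = -42$ ($N{\left(s \right)} = 30 + 6 \left(-12\right) = 30 - 72 = -42$)
$a{\left(K \right)} = 20 + \frac{25}{K}$ ($a{\left(K \right)} = - 5 \left(- \frac{5}{K} - 4\right) = - 5 \left(-4 - \frac{5}{K}\right) = 20 + \frac{25}{K}$)
$Z{\left(E \right)} = \left(-2 + E\right) \left(45 + E\right)$ ($Z{\left(E \right)} = \left(E + \left(20 + \frac{25}{1}\right)\right) \left(E - 2\right) = \left(E + \left(20 + 25 \cdot 1\right)\right) \left(-2 + E\right) = \left(E + \left(20 + 25\right)\right) \left(-2 + E\right) = \left(E + 45\right) \left(-2 + E\right) = \left(45 + E\right) \left(-2 + E\right) = \left(-2 + E\right) \left(45 + E\right)$)
$373 \left(Z{\left(M{\left(0 \right)} \right)} + N{\left(-15 \right)}\right) = 373 \left(\left(-90 + \left(-4\right)^{2} + 43 \left(-4\right)\right) - 42\right) = 373 \left(\left(-90 + 16 - 172\right) - 42\right) = 373 \left(-246 - 42\right) = 373 \left(-288\right) = -107424$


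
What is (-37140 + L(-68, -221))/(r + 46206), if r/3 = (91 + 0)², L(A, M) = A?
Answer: -37208/71049 ≈ -0.52369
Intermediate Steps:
r = 24843 (r = 3*(91 + 0)² = 3*91² = 3*8281 = 24843)
(-37140 + L(-68, -221))/(r + 46206) = (-37140 - 68)/(24843 + 46206) = -37208/71049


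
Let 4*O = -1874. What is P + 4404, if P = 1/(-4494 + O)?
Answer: 43709698/9925 ≈ 4404.0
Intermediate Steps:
O = -937/2 (O = (¼)*(-1874) = -937/2 ≈ -468.50)
P = -2/9925 (P = 1/(-4494 - 937/2) = 1/(-9925/2) = -2/9925 ≈ -0.00020151)
P + 4404 = -2/9925 + 4404 = 43709698/9925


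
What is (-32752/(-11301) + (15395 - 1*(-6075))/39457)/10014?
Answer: 767464067/2232639109899 ≈ 0.00034375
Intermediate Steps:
(-32752/(-11301) + (15395 - 1*(-6075))/39457)/10014 = (-32752*(-1/11301) + (15395 + 6075)*(1/39457))*(1/10014) = (32752/11301 + 21470*(1/39457))*(1/10014) = (32752/11301 + 21470/39457)*(1/10014) = (1534928134/445903557)*(1/10014) = 767464067/2232639109899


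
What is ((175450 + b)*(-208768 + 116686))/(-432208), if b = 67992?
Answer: 5604156561/108052 ≈ 51865.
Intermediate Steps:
((175450 + b)*(-208768 + 116686))/(-432208) = ((175450 + 67992)*(-208768 + 116686))/(-432208) = (243442*(-92082))*(-1/432208) = -22416626244*(-1/432208) = 5604156561/108052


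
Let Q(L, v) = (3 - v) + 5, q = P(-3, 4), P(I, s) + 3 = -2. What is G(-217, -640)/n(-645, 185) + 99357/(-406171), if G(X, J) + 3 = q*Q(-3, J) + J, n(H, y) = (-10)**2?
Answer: -1587097693/40617100 ≈ -39.075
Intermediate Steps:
P(I, s) = -5 (P(I, s) = -3 - 2 = -5)
q = -5
Q(L, v) = 8 - v
n(H, y) = 100
G(X, J) = -43 + 6*J (G(X, J) = -3 + (-5*(8 - J) + J) = -3 + ((-40 + 5*J) + J) = -3 + (-40 + 6*J) = -43 + 6*J)
G(-217, -640)/n(-645, 185) + 99357/(-406171) = (-43 + 6*(-640))/100 + 99357/(-406171) = (-43 - 3840)*(1/100) + 99357*(-1/406171) = -3883*1/100 - 99357/406171 = -3883/100 - 99357/406171 = -1587097693/40617100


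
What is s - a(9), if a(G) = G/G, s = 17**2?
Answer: 288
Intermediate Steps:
s = 289
a(G) = 1
s - a(9) = 289 - 1*1 = 289 - 1 = 288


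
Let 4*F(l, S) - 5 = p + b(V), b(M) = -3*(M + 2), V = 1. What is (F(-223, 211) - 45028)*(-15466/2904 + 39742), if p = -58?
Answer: -157509341989/88 ≈ -1.7899e+9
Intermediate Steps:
b(M) = -6 - 3*M (b(M) = -3*(2 + M) = -6 - 3*M)
F(l, S) = -31/2 (F(l, S) = 5/4 + (-58 + (-6 - 3*1))/4 = 5/4 + (-58 + (-6 - 3))/4 = 5/4 + (-58 - 9)/4 = 5/4 + (¼)*(-67) = 5/4 - 67/4 = -31/2)
(F(-223, 211) - 45028)*(-15466/2904 + 39742) = (-31/2 - 45028)*(-15466/2904 + 39742) = -90087*(-15466*1/2904 + 39742)/2 = -90087*(-703/132 + 39742)/2 = -90087/2*5245241/132 = -157509341989/88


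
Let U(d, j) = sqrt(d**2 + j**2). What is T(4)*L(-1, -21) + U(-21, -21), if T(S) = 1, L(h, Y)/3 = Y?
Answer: -63 + 21*sqrt(2) ≈ -33.302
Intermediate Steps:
L(h, Y) = 3*Y
T(4)*L(-1, -21) + U(-21, -21) = 1*(3*(-21)) + sqrt((-21)**2 + (-21)**2) = 1*(-63) + sqrt(441 + 441) = -63 + sqrt(882) = -63 + 21*sqrt(2)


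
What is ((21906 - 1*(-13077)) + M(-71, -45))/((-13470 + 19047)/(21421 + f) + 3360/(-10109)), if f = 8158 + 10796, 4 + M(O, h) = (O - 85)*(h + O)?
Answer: -21662607690625/79282107 ≈ -2.7323e+5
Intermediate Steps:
M(O, h) = -4 + (-85 + O)*(O + h) (M(O, h) = -4 + (O - 85)*(h + O) = -4 + (-85 + O)*(O + h))
f = 18954
((21906 - 1*(-13077)) + M(-71, -45))/((-13470 + 19047)/(21421 + f) + 3360/(-10109)) = ((21906 - 1*(-13077)) + (-4 + (-71)**2 - 85*(-71) - 85*(-45) - 71*(-45)))/((-13470 + 19047)/(21421 + 18954) + 3360/(-10109)) = ((21906 + 13077) + (-4 + 5041 + 6035 + 3825 + 3195))/(5577/40375 + 3360*(-1/10109)) = (34983 + 18092)/(5577*(1/40375) - 3360/10109) = 53075/(5577/40375 - 3360/10109) = 53075/(-79282107/408150875) = 53075*(-408150875/79282107) = -21662607690625/79282107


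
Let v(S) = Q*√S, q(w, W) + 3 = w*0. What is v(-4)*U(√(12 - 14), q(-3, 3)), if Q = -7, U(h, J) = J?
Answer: 42*I ≈ 42.0*I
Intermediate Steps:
q(w, W) = -3 (q(w, W) = -3 + w*0 = -3 + 0 = -3)
v(S) = -7*√S
v(-4)*U(√(12 - 14), q(-3, 3)) = -14*I*(-3) = 42*I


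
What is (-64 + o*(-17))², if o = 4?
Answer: 17424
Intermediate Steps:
(-64 + o*(-17))² = (-64 + 4*(-17))² = (-64 - 68)² = (-132)² = 17424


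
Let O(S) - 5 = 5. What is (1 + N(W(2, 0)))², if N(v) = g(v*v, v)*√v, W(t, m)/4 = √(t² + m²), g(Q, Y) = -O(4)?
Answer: 801 - 40*√2 ≈ 744.43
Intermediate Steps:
O(S) = 10 (O(S) = 5 + 5 = 10)
g(Q, Y) = -10 (g(Q, Y) = -1*10 = -10)
W(t, m) = 4*√(m² + t²) (W(t, m) = 4*√(t² + m²) = 4*√(m² + t²))
N(v) = -10*√v
(1 + N(W(2, 0)))² = (1 - 10*2*(0² + 2²)^(¼))² = (1 - 10*2*(0 + 4)^(¼))² = (1 - 10*2*√2)² = (1 - 20*√2)²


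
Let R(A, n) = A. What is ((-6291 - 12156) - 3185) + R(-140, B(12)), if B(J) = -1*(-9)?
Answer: -21772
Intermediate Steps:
B(J) = 9
((-6291 - 12156) - 3185) + R(-140, B(12)) = ((-6291 - 12156) - 3185) - 140 = (-18447 - 3185) - 140 = -21632 - 140 = -21772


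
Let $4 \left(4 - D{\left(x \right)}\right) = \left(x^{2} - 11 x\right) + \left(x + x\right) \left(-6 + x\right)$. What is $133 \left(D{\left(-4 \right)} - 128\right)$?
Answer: $-21147$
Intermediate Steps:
$D{\left(x \right)} = 4 - \frac{x^{2}}{4} + \frac{11 x}{4} - \frac{x \left(-6 + x\right)}{2}$ ($D{\left(x \right)} = 4 - \frac{\left(x^{2} - 11 x\right) + \left(x + x\right) \left(-6 + x\right)}{4} = 4 - \frac{\left(x^{2} - 11 x\right) + 2 x \left(-6 + x\right)}{4} = 4 - \frac{x^{2} - 11 x + 2 x \left(-6 + x\right)}{4} = 4 - \left(- \frac{11 x}{4} + \frac{x^{2}}{4} + \frac{x \left(-6 + x\right)}{2}\right) = 4 - \frac{x^{2}}{4} + \frac{11 x}{4} - \frac{x \left(-6 + x\right)}{2}$)
$133 \left(D{\left(-4 \right)} - 128\right) = 133 \left(\left(4 - \frac{3 \left(-4\right)^{2}}{4} + \frac{23}{4} \left(-4\right)\right) - 128\right) = 133 \left(\left(4 - 12 - 23\right) - 128\right) = 133 \left(-31 - 128\right) = 133 \left(-159\right) = -21147$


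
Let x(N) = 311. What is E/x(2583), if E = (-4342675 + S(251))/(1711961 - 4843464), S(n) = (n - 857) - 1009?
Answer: 4344290/973897433 ≈ 0.0044607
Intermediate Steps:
S(n) = -1866 + n (S(n) = (-857 + n) - 1009 = -1866 + n)
E = 4344290/3131503 (E = (-4342675 + (-1866 + 251))/(1711961 - 4843464) = (-4342675 - 1615)/(-3131503) = -4344290*(-1/3131503) = 4344290/3131503 ≈ 1.3873)
E/x(2583) = (4344290/3131503)/311 = (4344290/3131503)*(1/311) = 4344290/973897433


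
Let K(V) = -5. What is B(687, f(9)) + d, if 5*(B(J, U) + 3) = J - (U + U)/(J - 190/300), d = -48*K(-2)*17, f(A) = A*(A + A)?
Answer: 433883832/102955 ≈ 4214.3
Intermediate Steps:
f(A) = 2*A² (f(A) = A*(2*A) = 2*A²)
d = 4080 (d = -48*(-5)*17 = 240*17 = 4080)
B(J, U) = -3 + J/5 - 2*U/(5*(-19/30 + J)) (B(J, U) = -3 + (J - (U + U)/(J - 190/300))/5 = -3 + (J - 2*U/(J - 190*1/300))/5 = -3 + (J - 2*U/(J - 19/30))/5 = -3 + (J - 2*U/(-19/30 + J))/5 = -3 + (J/5 - 2*U/(5*(-19/30 + J))) = -3 + J/5 - 2*U/(5*(-19/30 + J)))
B(687, f(9)) + d = (285 - 469*687 - 120*9² + 30*687²)/(5*(-19 + 30*687)) + 4080 = (285 - 322203 - 120*81 + 30*471969)/(5*(-19 + 20610)) + 4080 = (⅕)*(285 - 322203 - 60*162 + 14159070)/20591 + 4080 = (⅕)*(1/20591)*(285 - 322203 - 9720 + 14159070) + 4080 = (⅕)*(1/20591)*13827432 + 4080 = 13827432/102955 + 4080 = 433883832/102955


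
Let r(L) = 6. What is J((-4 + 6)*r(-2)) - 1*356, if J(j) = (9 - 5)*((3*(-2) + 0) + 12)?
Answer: -332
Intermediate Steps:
J(j) = 24 (J(j) = 4*((-6 + 0) + 12) = 4*(-6 + 12) = 4*6 = 24)
J((-4 + 6)*r(-2)) - 1*356 = 24 - 1*356 = 24 - 356 = -332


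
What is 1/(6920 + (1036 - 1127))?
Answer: 1/6829 ≈ 0.00014643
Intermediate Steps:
1/(6920 + (1036 - 1127)) = 1/(6920 - 91) = 1/6829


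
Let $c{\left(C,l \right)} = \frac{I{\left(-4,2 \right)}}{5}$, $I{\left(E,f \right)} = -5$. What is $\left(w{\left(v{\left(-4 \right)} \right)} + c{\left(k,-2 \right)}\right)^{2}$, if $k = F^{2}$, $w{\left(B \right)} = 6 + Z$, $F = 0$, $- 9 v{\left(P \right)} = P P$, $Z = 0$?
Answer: $25$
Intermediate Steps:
$v{\left(P \right)} = - \frac{P^{2}}{9}$ ($v{\left(P \right)} = - \frac{P P}{9} = - \frac{P^{2}}{9}$)
$w{\left(B \right)} = 6$ ($w{\left(B \right)} = 6 + 0 = 6$)
$k = 0$ ($k = 0^{2} = 0$)
$c{\left(C,l \right)} = -1$ ($c{\left(C,l \right)} = - \frac{5}{5} = \left(-5\right) \frac{1}{5} = -1$)
$\left(w{\left(v{\left(-4 \right)} \right)} + c{\left(k,-2 \right)}\right)^{2} = \left(6 - 1\right)^{2} = 5^{2} = 25$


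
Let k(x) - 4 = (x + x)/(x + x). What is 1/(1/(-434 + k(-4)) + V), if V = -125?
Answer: -429/53626 ≈ -0.0079999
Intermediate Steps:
k(x) = 5 (k(x) = 4 + (x + x)/(x + x) = 4 + (2*x)/((2*x)) = 4 + (2*x)*(1/(2*x)) = 4 + 1 = 5)
1/(1/(-434 + k(-4)) + V) = 1/(1/(-434 + 5) - 125) = 1/(1/(-429) - 125) = 1/(-1/429 - 125) = 1/(-53626/429) = -429/53626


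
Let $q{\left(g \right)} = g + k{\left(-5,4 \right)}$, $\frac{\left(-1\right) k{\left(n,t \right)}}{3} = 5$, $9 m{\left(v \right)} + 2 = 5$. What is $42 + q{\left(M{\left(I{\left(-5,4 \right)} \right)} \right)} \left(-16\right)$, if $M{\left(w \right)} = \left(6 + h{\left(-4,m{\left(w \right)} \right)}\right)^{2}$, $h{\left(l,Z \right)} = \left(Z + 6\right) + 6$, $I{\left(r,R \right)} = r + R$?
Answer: $- \frac{45862}{9} \approx -5095.8$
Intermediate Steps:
$I{\left(r,R \right)} = R + r$
$m{\left(v \right)} = \frac{1}{3}$ ($m{\left(v \right)} = - \frac{2}{9} + \frac{1}{9} \cdot 5 = - \frac{2}{9} + \frac{5}{9} = \frac{1}{3}$)
$h{\left(l,Z \right)} = 12 + Z$ ($h{\left(l,Z \right)} = \left(6 + Z\right) + 6 = 12 + Z$)
$k{\left(n,t \right)} = -15$ ($k{\left(n,t \right)} = \left(-3\right) 5 = -15$)
$M{\left(w \right)} = \frac{3025}{9}$ ($M{\left(w \right)} = \left(6 + \left(12 + \frac{1}{3}\right)\right)^{2} = \left(6 + \frac{37}{3}\right)^{2} = \left(\frac{55}{3}\right)^{2} = \frac{3025}{9}$)
$q{\left(g \right)} = -15 + g$ ($q{\left(g \right)} = g - 15 = -15 + g$)
$42 + q{\left(M{\left(I{\left(-5,4 \right)} \right)} \right)} \left(-16\right) = 42 + \left(-15 + \frac{3025}{9}\right) \left(-16\right) = 42 + \frac{2890}{9} \left(-16\right) = 42 - \frac{46240}{9} = - \frac{45862}{9}$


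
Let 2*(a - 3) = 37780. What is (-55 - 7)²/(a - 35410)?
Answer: -3844/16517 ≈ -0.23273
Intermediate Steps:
a = 18893 (a = 3 + (½)*37780 = 3 + 18890 = 18893)
(-55 - 7)²/(a - 35410) = (-55 - 7)²/(18893 - 35410) = (-62)²/(-16517) = 3844*(-1/16517) = -3844/16517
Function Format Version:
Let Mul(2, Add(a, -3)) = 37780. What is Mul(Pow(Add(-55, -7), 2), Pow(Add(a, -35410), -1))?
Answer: Rational(-3844, 16517) ≈ -0.23273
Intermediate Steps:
a = 18893 (a = Add(3, Mul(Rational(1, 2), 37780)) = Add(3, 18890) = 18893)
Mul(Pow(Add(-55, -7), 2), Pow(Add(a, -35410), -1)) = Mul(Pow(Add(-55, -7), 2), Pow(Add(18893, -35410), -1)) = Mul(Pow(-62, 2), Pow(-16517, -1)) = Mul(3844, Rational(-1, 16517)) = Rational(-3844, 16517)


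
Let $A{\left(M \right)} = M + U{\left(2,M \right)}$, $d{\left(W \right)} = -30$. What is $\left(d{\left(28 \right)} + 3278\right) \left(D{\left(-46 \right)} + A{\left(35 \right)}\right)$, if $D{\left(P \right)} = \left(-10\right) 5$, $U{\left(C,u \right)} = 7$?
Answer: $-25984$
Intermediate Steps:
$D{\left(P \right)} = -50$
$A{\left(M \right)} = 7 + M$ ($A{\left(M \right)} = M + 7 = 7 + M$)
$\left(d{\left(28 \right)} + 3278\right) \left(D{\left(-46 \right)} + A{\left(35 \right)}\right) = \left(-30 + 3278\right) \left(-50 + \left(7 + 35\right)\right) = 3248 \left(-50 + 42\right) = 3248 \left(-8\right) = -25984$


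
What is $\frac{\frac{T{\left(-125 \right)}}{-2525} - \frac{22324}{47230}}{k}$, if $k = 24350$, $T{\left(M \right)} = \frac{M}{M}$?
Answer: $- \frac{5641533}{290387751250} \approx -1.9428 \cdot 10^{-5}$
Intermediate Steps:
$T{\left(M \right)} = 1$
$\frac{\frac{T{\left(-125 \right)}}{-2525} - \frac{22324}{47230}}{k} = \frac{1 \frac{1}{-2525} - \frac{22324}{47230}}{24350} = \left(1 \left(- \frac{1}{2525}\right) - \frac{11162}{23615}\right) \frac{1}{24350} = \left(- \frac{1}{2525} - \frac{11162}{23615}\right) \frac{1}{24350} = \left(- \frac{5641533}{11925575}\right) \frac{1}{24350} = - \frac{5641533}{290387751250}$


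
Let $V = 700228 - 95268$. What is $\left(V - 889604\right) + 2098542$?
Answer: $1813898$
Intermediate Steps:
$V = 604960$ ($V = 700228 - 95268 = 604960$)
$\left(V - 889604\right) + 2098542 = \left(604960 - 889604\right) + 2098542 = -284644 + 2098542 = 1813898$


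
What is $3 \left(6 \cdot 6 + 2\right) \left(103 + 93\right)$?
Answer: $22344$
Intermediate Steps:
$3 \left(6 \cdot 6 + 2\right) \left(103 + 93\right) = 3 \left(36 + 2\right) 196 = 3 \cdot 38 \cdot 196 = 114 \cdot 196 = 22344$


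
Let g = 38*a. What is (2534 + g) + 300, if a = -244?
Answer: -6438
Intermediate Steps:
g = -9272 (g = 38*(-244) = -9272)
(2534 + g) + 300 = (2534 - 9272) + 300 = -6738 + 300 = -6438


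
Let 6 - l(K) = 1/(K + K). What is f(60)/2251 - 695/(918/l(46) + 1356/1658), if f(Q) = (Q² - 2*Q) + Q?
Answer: -465433511575/158442492102 ≈ -2.9376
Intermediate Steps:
l(K) = 6 - 1/(2*K) (l(K) = 6 - 1/(K + K) = 6 - 1/(2*K))
f(Q) = Q² - Q
f(60)/2251 - 695/(918/l(46) + 1356/1658) = (60*(-1 + 60))/2251 - 695/(918/(6 - ½/46) + 1356/1658) = (60*59)*(1/2251) - 695/(918/(6 - ½*1/46) + 1356*(1/1658)) = 3540*(1/2251) - 695/(918/(6 - 1/92) + 678/829) = 3540/2251 - 695/(918/(551/92) + 678/829) = 3540/2251 - 695/(918*(92/551) + 678/829) = 3540/2251 - 695/(84456/551 + 678/829) = 3540/2251 - 695/70387602/456779 = 3540/2251 - 695*456779/70387602 = 3540/2251 - 317461405/70387602 = -465433511575/158442492102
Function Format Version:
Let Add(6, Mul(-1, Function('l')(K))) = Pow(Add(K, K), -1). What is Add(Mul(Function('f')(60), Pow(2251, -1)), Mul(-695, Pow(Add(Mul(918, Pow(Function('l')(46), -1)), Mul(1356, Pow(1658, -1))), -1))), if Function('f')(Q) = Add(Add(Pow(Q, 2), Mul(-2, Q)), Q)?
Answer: Rational(-465433511575, 158442492102) ≈ -2.9376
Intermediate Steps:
Function('l')(K) = Add(6, Mul(Rational(-1, 2), Pow(K, -1))) (Function('l')(K) = Add(6, Mul(-1, Pow(Add(K, K), -1))) = Add(6, Mul(-1, Pow(Mul(2, K), -1))) = Add(6, Mul(-1, Mul(Rational(1, 2), Pow(K, -1)))) = Add(6, Mul(Rational(-1, 2), Pow(K, -1))))
Function('f')(Q) = Add(Pow(Q, 2), Mul(-1, Q))
Add(Mul(Function('f')(60), Pow(2251, -1)), Mul(-695, Pow(Add(Mul(918, Pow(Function('l')(46), -1)), Mul(1356, Pow(1658, -1))), -1))) = Add(Mul(Mul(60, Add(-1, 60)), Pow(2251, -1)), Mul(-695, Pow(Add(Mul(918, Pow(Add(6, Mul(Rational(-1, 2), Pow(46, -1))), -1)), Mul(1356, Pow(1658, -1))), -1))) = Add(Mul(Mul(60, 59), Rational(1, 2251)), Mul(-695, Pow(Add(Mul(918, Pow(Add(6, Mul(Rational(-1, 2), Rational(1, 46))), -1)), Mul(1356, Rational(1, 1658))), -1))) = Add(Mul(3540, Rational(1, 2251)), Mul(-695, Pow(Add(Mul(918, Pow(Add(6, Rational(-1, 92)), -1)), Rational(678, 829)), -1))) = Add(Rational(3540, 2251), Mul(-695, Pow(Add(Mul(918, Pow(Rational(551, 92), -1)), Rational(678, 829)), -1))) = Add(Rational(3540, 2251), Mul(-695, Pow(Add(Mul(918, Rational(92, 551)), Rational(678, 829)), -1))) = Add(Rational(3540, 2251), Mul(-695, Pow(Add(Rational(84456, 551), Rational(678, 829)), -1))) = Add(Rational(3540, 2251), Mul(-695, Pow(Rational(70387602, 456779), -1))) = Add(Rational(3540, 2251), Mul(-695, Rational(456779, 70387602))) = Add(Rational(3540, 2251), Rational(-317461405, 70387602)) = Rational(-465433511575, 158442492102)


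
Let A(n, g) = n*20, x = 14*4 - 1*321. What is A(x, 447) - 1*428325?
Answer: -433625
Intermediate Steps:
x = -265 (x = 56 - 321 = -265)
A(n, g) = 20*n
A(x, 447) - 1*428325 = 20*(-265) - 1*428325 = -5300 - 428325 = -433625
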